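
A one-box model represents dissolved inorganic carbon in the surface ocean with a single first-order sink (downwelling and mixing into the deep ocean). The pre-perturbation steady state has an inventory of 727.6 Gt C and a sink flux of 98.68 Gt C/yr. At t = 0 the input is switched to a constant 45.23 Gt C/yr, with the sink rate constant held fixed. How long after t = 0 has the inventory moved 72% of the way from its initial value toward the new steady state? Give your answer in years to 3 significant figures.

9.39 yr

τ = M₀/F₀ = 727.6/98.68 = 7.373 yr.
The remaining gap fraction is e^(−t/τ); 72% covered ⇒ e^(−t/τ) = 0.280.
t = −τ ln(0.280) = 7.373 × 1.273 = 9.386 yr.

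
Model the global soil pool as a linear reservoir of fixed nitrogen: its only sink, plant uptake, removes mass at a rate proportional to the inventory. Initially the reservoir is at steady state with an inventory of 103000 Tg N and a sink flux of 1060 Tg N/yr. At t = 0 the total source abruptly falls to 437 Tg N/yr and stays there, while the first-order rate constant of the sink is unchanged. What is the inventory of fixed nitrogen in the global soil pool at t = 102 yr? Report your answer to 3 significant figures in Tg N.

63700 Tg N

τ = M₀/F₀ = 103000/1060 = 97.17 yr; rate constant k = 1/τ.
New steady state M_∞ = F₁/k = F₁·τ = 437 × 97.17 = 42463 Tg N.
M(t) = M_∞ + (M₀ − M_∞)·e^(−t/τ); t/τ = 102/97.17 = 1.050, so e^(−t/τ) = 0.3500.
M(t) = 42463 + 60540 × 0.3500 = 63653 Tg N.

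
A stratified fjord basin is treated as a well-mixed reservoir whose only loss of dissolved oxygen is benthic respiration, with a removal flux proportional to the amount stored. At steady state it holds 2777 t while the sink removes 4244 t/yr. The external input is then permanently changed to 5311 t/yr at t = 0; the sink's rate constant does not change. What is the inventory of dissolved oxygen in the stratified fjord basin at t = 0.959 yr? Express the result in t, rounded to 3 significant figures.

3310 t

τ = M₀/F₀ = 2777/4244 = 0.6543 yr; rate constant k = 1/τ.
New steady state M_∞ = F₁/k = F₁·τ = 5311 × 0.6543 = 3475.2 t.
M(t) = M_∞ + (M₀ − M_∞)·e^(−t/τ); t/τ = 0.959/0.6543 = 1.466, so e^(−t/τ) = 0.2309.
M(t) = 3475.2 − 698.2 × 0.2309 = 3313.9 t.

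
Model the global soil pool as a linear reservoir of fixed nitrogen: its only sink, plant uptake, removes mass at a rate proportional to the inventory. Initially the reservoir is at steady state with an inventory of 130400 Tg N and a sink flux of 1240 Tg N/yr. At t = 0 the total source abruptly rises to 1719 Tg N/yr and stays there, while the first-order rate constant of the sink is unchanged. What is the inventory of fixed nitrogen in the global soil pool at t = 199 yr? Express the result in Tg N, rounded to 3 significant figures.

173000 Tg N

τ = M₀/F₀ = 130400/1240 = 105.2 yr; rate constant k = 1/τ.
New steady state M_∞ = F₁/k = F₁·τ = 1719 × 105.2 = 180770 Tg N.
M(t) = M_∞ + (M₀ − M_∞)·e^(−t/τ); t/τ = 199/105.2 = 1.892, so e^(−t/τ) = 0.1507.
M(t) = 180770 − 50370 × 0.1507 = 173180 Tg N.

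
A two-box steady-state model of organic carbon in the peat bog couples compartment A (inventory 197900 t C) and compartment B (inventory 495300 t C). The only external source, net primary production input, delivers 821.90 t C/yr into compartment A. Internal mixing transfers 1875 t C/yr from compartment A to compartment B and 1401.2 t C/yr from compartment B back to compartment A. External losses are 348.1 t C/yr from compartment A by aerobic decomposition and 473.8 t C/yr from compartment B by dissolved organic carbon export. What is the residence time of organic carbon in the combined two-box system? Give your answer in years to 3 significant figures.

Residence time in the combined system uses the total inventory and the total *external* removal — internal exchanges between the two boxes cancel.
M_total = 197900 + 495300 = 693200 t C.
ΣF_external_out = 348.1 + 473.8 = 821.90 t C/yr.
τ = M_total / ΣF_ext = 693200 / 821.90 = 843.4 yr.

843 yr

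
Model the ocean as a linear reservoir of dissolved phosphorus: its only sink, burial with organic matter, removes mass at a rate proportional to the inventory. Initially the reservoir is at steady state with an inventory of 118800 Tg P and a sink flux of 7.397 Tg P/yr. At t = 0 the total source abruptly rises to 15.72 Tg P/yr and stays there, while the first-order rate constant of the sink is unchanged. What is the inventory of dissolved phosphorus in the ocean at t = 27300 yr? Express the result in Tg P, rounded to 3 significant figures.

228000 Tg P

Residence time τ = M₀/F₀ = 16060 yr. The eventual steady state is M_∞ = M₀·(F₁/F₀) = 118800 × 15.72/7.397 = 252470 Tg P.
The anomaly ΔM(t) = M(t) − M_∞ decays as ΔM₀·e^(−t/τ) with ΔM₀ = 118800 − 252470 = −133700 Tg P.
At t = 27300 yr, e^(−t/τ) = e^(−1.700) = 0.1827, so ΔM = −24420 Tg P and M = 252470 − 24420 = 228050 Tg P.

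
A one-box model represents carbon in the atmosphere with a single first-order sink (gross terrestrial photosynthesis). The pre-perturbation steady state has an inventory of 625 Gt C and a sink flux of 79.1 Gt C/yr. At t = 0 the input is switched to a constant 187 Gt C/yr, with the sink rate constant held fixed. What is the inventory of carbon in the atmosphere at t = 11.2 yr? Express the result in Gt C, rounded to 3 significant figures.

1270 Gt C

τ = M₀/F₀ = 625/79.1 = 7.901 yr; rate constant k = 1/τ.
New steady state M_∞ = F₁/k = F₁·τ = 187 × 7.901 = 1477.6 Gt C.
M(t) = M_∞ + (M₀ − M_∞)·e^(−t/τ); t/τ = 11.2/7.901 = 1.417, so e^(−t/τ) = 0.2423.
M(t) = 1477.6 − 852.6 × 0.2423 = 1271.0 Gt C.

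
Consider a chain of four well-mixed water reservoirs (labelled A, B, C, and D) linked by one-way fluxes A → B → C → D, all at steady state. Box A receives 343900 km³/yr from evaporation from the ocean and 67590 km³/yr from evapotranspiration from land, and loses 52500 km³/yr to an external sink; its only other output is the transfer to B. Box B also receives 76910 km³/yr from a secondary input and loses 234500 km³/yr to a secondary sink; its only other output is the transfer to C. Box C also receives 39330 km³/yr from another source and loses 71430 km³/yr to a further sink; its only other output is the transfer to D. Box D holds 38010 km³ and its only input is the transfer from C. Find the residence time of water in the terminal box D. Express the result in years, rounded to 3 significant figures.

Box A: F(A→B) = (343900 + 67590) − 52500 = 358990 km³/yr.
Box B: F(B→C) = (358990 + 76910) − 234500 = 201400 km³/yr.
Box C: F(C→D) = (201400 + 39330) − 71430 = 169300 km³/yr.
Box D throughput = its input = 169300 km³/yr; τ = 38010 / 169300 = 0.2245 yr.

0.225 yr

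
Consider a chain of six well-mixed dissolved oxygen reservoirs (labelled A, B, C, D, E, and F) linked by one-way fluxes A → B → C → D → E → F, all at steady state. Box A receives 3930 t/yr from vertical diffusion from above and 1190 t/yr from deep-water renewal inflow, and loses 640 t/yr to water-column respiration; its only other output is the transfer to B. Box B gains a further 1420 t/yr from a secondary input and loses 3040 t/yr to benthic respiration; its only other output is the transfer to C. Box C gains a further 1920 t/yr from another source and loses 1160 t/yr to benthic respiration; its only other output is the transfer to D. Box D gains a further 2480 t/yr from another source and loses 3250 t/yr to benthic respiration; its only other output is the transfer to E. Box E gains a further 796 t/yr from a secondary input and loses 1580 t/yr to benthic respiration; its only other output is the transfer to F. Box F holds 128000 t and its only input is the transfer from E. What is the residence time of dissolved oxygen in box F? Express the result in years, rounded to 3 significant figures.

62.0 yr

Box A: F(A→B) = (3930 + 1190) − 640 = 4480.0 t/yr.
Box B: F(B→C) = (4480.0 + 1420) − 3040 = 2860.0 t/yr.
Box C: F(C→D) = (2860.0 + 1920) − 1160 = 3620.0 t/yr.
Box D: F(D→E) = (3620.0 + 2480) − 3250 = 2850.0 t/yr.
Box E: F(E→F) = (2850.0 + 796) − 1580 = 2066.0 t/yr.
Box F throughput = its input = 2066.0 t/yr; τ = 128000 / 2066.0 = 61.96 yr.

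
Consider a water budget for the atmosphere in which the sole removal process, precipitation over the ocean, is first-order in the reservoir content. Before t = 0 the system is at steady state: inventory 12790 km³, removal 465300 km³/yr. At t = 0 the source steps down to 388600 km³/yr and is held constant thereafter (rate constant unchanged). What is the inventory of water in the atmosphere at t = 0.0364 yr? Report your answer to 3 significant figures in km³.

11200 km³

Residence time τ = M₀/F₀ = 0.02749 yr. The eventual steady state is M_∞ = M₀·(F₁/F₀) = 12790 × 388600/465300 = 10682 km³.
The anomaly ΔM(t) = M(t) − M_∞ decays as ΔM₀·e^(−t/τ) with ΔM₀ = 12790 − 10682 = 2108 km³.
At t = 0.0364 yr, e^(−t/τ) = e^(−1.324) = 0.2660, so ΔM = 560.8 km³ and M = 10682 + 560.8 = 11243 km³.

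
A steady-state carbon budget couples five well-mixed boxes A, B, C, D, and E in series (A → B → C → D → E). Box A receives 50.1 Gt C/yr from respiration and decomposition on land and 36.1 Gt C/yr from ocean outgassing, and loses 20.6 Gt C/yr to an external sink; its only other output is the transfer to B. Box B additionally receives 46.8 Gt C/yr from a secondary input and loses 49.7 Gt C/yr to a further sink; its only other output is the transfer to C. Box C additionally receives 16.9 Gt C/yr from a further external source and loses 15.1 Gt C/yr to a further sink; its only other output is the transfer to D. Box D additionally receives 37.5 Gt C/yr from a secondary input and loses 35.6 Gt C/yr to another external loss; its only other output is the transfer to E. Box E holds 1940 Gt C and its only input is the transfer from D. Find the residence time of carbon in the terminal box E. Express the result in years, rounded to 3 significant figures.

29.2 yr

Box A: F(A→B) = (50.1 + 36.1) − 20.6 = 65.600 Gt C/yr.
Box B: F(B→C) = (65.600 + 46.8) − 49.7 = 62.700 Gt C/yr.
Box C: F(C→D) = (62.700 + 16.9) − 15.1 = 64.500 Gt C/yr.
Box D: F(D→E) = (64.500 + 37.5) − 35.6 = 66.400 Gt C/yr.
Box E throughput = its input = 66.400 Gt C/yr; τ = 1940 / 66.400 = 29.22 yr.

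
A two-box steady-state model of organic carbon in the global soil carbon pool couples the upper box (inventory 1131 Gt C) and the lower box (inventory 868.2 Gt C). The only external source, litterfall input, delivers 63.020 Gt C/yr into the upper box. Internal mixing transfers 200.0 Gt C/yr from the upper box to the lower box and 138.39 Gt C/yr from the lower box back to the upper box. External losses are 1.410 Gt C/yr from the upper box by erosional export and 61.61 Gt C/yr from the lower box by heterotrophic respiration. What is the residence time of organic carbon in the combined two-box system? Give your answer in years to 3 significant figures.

Treat the two boxes together as one reservoir: the mixing fluxes between them are internal recycling, so τ = ΣM / Σ(external losses).
M_total = 1131 + 868.2 = 1999.2 Gt C.
ΣF_external_out = 1.410 + 61.61 = 63.020 Gt C/yr.
τ = M_total / ΣF_ext = 1999.2 / 63.020 = 31.72 yr.

31.7 yr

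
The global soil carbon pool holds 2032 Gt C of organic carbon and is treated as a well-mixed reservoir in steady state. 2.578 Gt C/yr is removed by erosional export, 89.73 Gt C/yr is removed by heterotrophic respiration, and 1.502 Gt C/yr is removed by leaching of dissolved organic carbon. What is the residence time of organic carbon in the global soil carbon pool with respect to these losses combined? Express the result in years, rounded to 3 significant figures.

Total removal = 2.578 + 89.73 + 1.502 = 93.810 Gt C/yr.
τ = M / ΣF_out = 2032 / 93.810 = 21.66 yr.

21.7 yr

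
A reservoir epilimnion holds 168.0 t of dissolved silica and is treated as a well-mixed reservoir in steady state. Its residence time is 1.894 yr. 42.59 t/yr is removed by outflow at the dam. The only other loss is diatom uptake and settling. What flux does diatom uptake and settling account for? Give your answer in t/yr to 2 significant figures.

46 t/yr

Total removal F = M/τ = 168.0 / 1.894 = 88.70 t/yr.
Diatom uptake and settling = F − (42.59) = 88.70 − 42.59 = 46.11 t/yr.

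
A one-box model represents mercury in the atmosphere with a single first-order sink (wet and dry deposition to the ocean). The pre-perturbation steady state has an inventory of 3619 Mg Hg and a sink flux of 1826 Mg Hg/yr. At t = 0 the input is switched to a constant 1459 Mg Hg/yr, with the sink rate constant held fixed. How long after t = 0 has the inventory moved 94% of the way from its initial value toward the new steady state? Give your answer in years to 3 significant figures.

τ = M₀/F₀ = 3619/1826 = 1.982 yr.
The remaining gap fraction is e^(−t/τ); 94% covered ⇒ e^(−t/τ) = 0.0600.
t = −τ ln(0.0600) = 1.982 × 2.813 = 5.576 yr.

5.58 yr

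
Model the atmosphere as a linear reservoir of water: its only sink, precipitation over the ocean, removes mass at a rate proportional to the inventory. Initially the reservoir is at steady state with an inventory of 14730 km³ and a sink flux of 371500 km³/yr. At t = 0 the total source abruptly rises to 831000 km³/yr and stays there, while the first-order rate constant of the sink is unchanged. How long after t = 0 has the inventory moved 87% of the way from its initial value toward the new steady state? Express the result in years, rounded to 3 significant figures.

τ = M₀/F₀ = 14730/371500 = 0.03965 yr.
The remaining gap fraction is e^(−t/τ); 87% covered ⇒ e^(−t/τ) = 0.130.
t = −τ ln(0.130) = 0.03965 × 2.040 = 0.08089 yr.

0.0809 yr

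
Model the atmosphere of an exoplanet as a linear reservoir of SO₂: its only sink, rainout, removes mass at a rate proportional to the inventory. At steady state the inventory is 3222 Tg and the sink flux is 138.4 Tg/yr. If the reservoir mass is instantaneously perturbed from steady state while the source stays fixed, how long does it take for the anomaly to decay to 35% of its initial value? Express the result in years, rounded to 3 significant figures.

24.4 yr

For a linear reservoir the anomaly decays as exp(−t/τ) with τ = M/F = 3222/138.4 = 23.28 yr.
exp(−t/τ) = 0.35 ⇒ t = −τ ln(0.35) = 23.28 × 1.050 = 24.44 yr.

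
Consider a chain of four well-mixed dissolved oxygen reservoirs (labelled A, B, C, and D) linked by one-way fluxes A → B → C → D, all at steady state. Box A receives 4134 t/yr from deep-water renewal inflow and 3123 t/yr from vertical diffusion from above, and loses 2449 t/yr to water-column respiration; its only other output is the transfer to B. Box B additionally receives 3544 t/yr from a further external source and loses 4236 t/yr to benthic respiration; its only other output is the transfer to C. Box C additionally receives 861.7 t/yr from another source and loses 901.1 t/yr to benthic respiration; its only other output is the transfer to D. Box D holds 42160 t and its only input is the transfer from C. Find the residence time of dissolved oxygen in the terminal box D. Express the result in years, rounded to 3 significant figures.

10.3 yr

Box A: F(A→B) = (4134 + 3123) − 2449 = 4808.0 t/yr.
Box B: F(B→C) = (4808.0 + 3544) − 4236 = 4116.0 t/yr.
Box C: F(C→D) = (4116.0 + 861.7) − 901.1 = 4076.6 t/yr.
Box D throughput = its input = 4076.6 t/yr; τ = 42160 / 4076.6 = 10.34 yr.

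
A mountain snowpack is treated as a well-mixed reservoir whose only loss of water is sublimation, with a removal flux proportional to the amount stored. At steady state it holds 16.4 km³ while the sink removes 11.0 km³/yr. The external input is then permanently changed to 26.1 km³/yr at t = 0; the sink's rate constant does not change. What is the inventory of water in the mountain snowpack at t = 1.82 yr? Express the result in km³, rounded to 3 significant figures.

The sink rate constant is k = F₀/M₀ = 11.0/16.4 = 0.6707 yr⁻¹.
Solving dM/dt = F₁ − kM with M(0) = M₀ gives M(t) = F₁/k + (M₀ − F₁/k)·e^(−kt).
F₁/k = 26.1/0.6707 = 38.913 km³; kt = 0.6707 × 1.82 = 1.221, e^(−kt) = 0.2950.
M(1.82) = 38.913 + (16.4 − 38.913) × 0.2950 = 38.913 − 6.642 = 32.271 km³.

32.3 km³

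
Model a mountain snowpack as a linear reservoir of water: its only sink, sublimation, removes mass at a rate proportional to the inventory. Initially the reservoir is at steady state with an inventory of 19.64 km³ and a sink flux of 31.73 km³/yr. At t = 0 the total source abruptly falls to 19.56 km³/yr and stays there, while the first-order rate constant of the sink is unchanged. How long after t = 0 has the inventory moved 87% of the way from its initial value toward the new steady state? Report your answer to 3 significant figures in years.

τ = M₀/F₀ = 19.64/31.73 = 0.6190 yr.
The remaining gap fraction is e^(−t/τ); 87% covered ⇒ e^(−t/τ) = 0.130.
t = −τ ln(0.130) = 0.6190 × 2.040 = 1.263 yr.

1.26 yr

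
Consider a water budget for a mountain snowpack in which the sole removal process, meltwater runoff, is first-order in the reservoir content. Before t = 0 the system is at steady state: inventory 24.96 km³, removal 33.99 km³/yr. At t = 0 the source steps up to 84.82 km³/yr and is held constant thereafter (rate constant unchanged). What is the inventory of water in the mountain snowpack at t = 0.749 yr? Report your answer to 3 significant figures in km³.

48.8 km³

The sink rate constant is k = F₀/M₀ = 33.99/24.96 = 1.362 yr⁻¹.
Solving dM/dt = F₁ − kM with M(0) = M₀ gives M(t) = F₁/k + (M₀ − F₁/k)·e^(−kt).
F₁/k = 84.82/1.362 = 62.286 km³; kt = 1.362 × 0.749 = 1.020, e^(−kt) = 0.3606.
M(0.749) = 62.286 + (24.96 − 62.286) × 0.3606 = 62.286 − 13.46 = 48.826 km³.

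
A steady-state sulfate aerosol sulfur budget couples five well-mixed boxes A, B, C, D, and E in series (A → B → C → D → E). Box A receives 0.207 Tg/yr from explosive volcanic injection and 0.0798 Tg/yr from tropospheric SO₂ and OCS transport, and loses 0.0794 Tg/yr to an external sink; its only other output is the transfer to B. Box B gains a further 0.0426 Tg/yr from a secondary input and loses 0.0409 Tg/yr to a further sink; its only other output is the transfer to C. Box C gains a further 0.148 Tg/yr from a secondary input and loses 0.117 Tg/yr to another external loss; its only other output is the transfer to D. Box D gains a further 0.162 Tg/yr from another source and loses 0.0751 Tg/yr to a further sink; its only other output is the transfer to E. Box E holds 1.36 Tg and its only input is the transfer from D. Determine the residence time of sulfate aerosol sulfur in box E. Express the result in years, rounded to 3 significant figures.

4.16 yr

Box A: F(A→B) = (0.207 + 0.0798) − 0.0794 = 0.20740 Tg/yr.
Box B: F(B→C) = (0.20740 + 0.0426) − 0.0409 = 0.20910 Tg/yr.
Box C: F(C→D) = (0.20910 + 0.148) − 0.117 = 0.24010 Tg/yr.
Box D: F(D→E) = (0.24010 + 0.162) − 0.0751 = 0.32700 Tg/yr.
Box E throughput = its input = 0.32700 Tg/yr; τ = 1.36 / 0.32700 = 4.159 yr.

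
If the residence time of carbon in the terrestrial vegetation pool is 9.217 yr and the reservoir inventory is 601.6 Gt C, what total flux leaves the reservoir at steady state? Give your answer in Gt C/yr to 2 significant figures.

F = M / τ = 601.6 / 9.217 = 65.27 Gt C/yr.

65 Gt C/yr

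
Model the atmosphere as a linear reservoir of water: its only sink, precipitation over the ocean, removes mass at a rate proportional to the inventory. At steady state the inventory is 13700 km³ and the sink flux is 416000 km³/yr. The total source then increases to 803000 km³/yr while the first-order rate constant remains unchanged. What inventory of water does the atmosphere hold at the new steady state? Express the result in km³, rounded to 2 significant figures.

Rate constant k = F/M = 416000 / 13700 = 30.36 yr⁻¹.
At the new steady state, source = k·M_new ⇒ M_new = 803000 / 30.36 = 26440 km³.
(Equivalently M_new = M × F_new/F_old = 13700 × 803000/416000.)

26000 km³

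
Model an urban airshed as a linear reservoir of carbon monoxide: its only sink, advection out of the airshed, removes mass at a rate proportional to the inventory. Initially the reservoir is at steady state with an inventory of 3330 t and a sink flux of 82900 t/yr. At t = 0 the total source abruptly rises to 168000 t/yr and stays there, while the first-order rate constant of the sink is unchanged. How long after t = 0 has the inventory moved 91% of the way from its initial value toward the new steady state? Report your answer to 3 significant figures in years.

0.0967 yr

τ = M₀/F₀ = 3330/82900 = 0.04017 yr.
The remaining gap fraction is e^(−t/τ); 91% covered ⇒ e^(−t/τ) = 0.0900.
t = −τ ln(0.0900) = 0.04017 × 2.408 = 0.09672 yr.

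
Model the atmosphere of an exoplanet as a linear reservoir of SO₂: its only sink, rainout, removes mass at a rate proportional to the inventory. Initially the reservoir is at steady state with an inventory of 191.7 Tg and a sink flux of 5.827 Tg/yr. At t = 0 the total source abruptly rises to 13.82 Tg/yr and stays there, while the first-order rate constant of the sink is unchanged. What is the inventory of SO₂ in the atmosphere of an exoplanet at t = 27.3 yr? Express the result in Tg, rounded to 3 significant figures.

340 Tg

Residence time τ = M₀/F₀ = 32.90 yr. The eventual steady state is M_∞ = M₀·(F₁/F₀) = 191.7 × 13.82/5.827 = 454.66 Tg.
The anomaly ΔM(t) = M(t) − M_∞ decays as ΔM₀·e^(−t/τ) with ΔM₀ = 191.7 − 454.66 = −263.0 Tg.
At t = 27.3 yr, e^(−t/τ) = e^(−0.8298) = 0.4361, so ΔM = −114.7 Tg and M = 454.66 − 114.7 = 339.98 Tg.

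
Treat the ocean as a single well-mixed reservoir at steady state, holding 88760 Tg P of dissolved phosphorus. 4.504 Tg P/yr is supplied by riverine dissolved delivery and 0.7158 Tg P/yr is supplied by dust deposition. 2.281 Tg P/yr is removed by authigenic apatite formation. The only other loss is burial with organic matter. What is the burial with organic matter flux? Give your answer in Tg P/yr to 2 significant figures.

2.9 Tg P/yr

At steady state ΣF_in = ΣF_out.
ΣF_in = 4.504 + 0.7158 = 5.2198 Tg P/yr.
Burial with organic matter flux = ΣF_in − (2.281) = 5.2198 − 2.281 = 2.939 Tg P/yr.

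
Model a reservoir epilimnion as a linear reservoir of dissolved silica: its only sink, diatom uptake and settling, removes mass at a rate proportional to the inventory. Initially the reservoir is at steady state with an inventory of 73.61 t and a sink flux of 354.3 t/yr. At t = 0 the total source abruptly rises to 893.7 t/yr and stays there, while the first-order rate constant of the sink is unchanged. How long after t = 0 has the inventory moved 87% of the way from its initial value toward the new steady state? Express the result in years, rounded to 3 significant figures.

0.424 yr

τ = M₀/F₀ = 73.61/354.3 = 0.2078 yr.
The remaining gap fraction is e^(−t/τ); 87% covered ⇒ e^(−t/τ) = 0.130.
t = −τ ln(0.130) = 0.2078 × 2.040 = 0.4239 yr.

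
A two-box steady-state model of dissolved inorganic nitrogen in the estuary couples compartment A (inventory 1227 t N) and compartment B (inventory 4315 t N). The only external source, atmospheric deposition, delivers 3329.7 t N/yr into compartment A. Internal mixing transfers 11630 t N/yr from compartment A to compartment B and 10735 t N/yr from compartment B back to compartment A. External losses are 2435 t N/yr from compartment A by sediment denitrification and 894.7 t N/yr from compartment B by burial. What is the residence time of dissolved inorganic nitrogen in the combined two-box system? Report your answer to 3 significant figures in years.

Residence time in the combined system uses the total inventory and the total *external* removal — internal exchanges between the two boxes cancel.
M_total = 1227 + 4315 = 5542.0 t N.
ΣF_external_out = 2435 + 894.7 = 3329.7 t N/yr.
τ = M_total / ΣF_ext = 5542.0 / 3329.7 = 1.664 yr.

1.66 yr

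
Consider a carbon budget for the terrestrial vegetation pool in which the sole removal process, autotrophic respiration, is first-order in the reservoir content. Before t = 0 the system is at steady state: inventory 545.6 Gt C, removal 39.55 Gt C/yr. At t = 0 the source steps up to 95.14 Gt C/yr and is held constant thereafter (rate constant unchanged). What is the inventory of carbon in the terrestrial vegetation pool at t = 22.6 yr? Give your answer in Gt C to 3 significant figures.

1160 Gt C

The sink rate constant is k = F₀/M₀ = 39.55/545.6 = 0.07249 yr⁻¹.
Solving dM/dt = F₁ − kM with M(0) = M₀ gives M(t) = F₁/k + (M₀ − F₁/k)·e^(−kt).
F₁/k = 95.14/0.07249 = 1312.5 Gt C; kt = 0.07249 × 22.6 = 1.638, e^(−kt) = 0.1943.
M(22.6) = 1312.5 + (545.6 − 1312.5) × 0.1943 = 1312.5 − 149.0 = 1163.5 Gt C.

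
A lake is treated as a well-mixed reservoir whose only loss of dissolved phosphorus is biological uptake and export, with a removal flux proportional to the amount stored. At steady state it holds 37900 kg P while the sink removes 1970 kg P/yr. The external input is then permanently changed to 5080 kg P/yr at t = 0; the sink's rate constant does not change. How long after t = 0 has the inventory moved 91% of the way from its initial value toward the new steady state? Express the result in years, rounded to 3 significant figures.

46.3 yr

τ = M₀/F₀ = 37900/1970 = 19.24 yr.
The remaining gap fraction is e^(−t/τ); 91% covered ⇒ e^(−t/τ) = 0.0900.
t = −τ ln(0.0900) = 19.24 × 2.408 = 46.33 yr.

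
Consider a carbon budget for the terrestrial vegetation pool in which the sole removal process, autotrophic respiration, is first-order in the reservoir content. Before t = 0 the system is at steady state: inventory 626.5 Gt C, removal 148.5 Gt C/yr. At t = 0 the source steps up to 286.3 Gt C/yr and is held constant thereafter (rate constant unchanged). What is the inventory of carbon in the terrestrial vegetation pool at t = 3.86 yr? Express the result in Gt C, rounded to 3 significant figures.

The sink rate constant is k = F₀/M₀ = 148.5/626.5 = 0.2370 yr⁻¹.
Solving dM/dt = F₁ − kM with M(0) = M₀ gives M(t) = F₁/k + (M₀ − F₁/k)·e^(−kt).
F₁/k = 286.3/0.2370 = 1207.9 Gt C; kt = 0.2370 × 3.86 = 0.9149, e^(−kt) = 0.4005.
M(3.86) = 1207.9 + (626.5 − 1207.9) × 0.4005 = 1207.9 − 232.9 = 975.00 Gt C.

975 Gt C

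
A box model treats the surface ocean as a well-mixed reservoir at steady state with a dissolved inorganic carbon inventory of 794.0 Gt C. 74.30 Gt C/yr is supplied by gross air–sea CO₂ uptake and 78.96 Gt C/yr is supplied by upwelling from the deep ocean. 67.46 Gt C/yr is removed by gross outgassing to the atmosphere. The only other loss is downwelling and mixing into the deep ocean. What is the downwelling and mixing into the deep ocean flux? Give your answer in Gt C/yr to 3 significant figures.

At steady state ΣF_in = ΣF_out.
ΣF_in = 74.30 + 78.96 = 153.26 Gt C/yr.
Downwelling and mixing into the deep ocean flux = ΣF_in − (67.46) = 153.26 − 67.46 = 85.80 Gt C/yr.

85.8 Gt C/yr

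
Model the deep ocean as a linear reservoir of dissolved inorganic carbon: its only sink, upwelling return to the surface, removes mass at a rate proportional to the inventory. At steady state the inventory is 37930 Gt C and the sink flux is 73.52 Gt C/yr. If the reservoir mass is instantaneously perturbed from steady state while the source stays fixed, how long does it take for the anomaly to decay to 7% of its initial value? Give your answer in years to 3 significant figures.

For a linear reservoir the anomaly decays as exp(−t/τ) with τ = M/F = 37930/73.52 = 515.9 yr.
exp(−t/τ) = 0.07 ⇒ t = −τ ln(0.07) = 515.9 × 2.659 = 1372 yr.

1370 yr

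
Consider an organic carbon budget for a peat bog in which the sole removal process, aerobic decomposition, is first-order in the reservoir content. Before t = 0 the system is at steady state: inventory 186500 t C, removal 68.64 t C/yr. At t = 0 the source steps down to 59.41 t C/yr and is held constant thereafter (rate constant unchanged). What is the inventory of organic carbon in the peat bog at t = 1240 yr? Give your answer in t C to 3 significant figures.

177000 t C

Residence time τ = M₀/F₀ = 2717 yr. The eventual steady state is M_∞ = M₀·(F₁/F₀) = 186500 × 59.41/68.64 = 161420 t C.
The anomaly ΔM(t) = M(t) − M_∞ decays as ΔM₀·e^(−t/τ) with ΔM₀ = 186500 − 161420 = 25080 t C.
At t = 1240 yr, e^(−t/τ) = e^(−0.4564) = 0.6336, so ΔM = 15890 t C and M = 161420 + 15890 = 177310 t C.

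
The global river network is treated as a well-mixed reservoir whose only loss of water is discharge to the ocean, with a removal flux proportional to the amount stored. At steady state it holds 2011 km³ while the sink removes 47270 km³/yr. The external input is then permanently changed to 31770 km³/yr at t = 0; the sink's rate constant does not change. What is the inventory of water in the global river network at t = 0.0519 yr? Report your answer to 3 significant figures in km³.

The sink rate constant is k = F₀/M₀ = 47270/2011 = 23.51 yr⁻¹.
Solving dM/dt = F₁ − kM with M(0) = M₀ gives M(t) = F₁/k + (M₀ − F₁/k)·e^(−kt).
F₁/k = 31770/23.51 = 1351.6 km³; kt = 23.51 × 0.0519 = 1.220, e^(−kt) = 0.2952.
M(0.0519) = 1351.6 + (2011 − 1351.6) × 0.2952 = 1351.6 + 194.7 = 1546.3 km³.

1550 km³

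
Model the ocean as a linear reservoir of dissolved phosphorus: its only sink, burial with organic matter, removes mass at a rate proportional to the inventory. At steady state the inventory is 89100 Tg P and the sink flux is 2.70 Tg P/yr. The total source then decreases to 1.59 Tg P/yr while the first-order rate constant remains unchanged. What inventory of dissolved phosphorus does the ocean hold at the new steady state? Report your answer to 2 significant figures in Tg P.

Rate constant k = F/M = 2.70 / 89100 = 3.030×10^-5 yr⁻¹.
At the new steady state, source = k·M_new ⇒ M_new = 1.59 / 3.030×10^-5 = 52470 Tg P.
(Equivalently M_new = M × F_new/F_old = 89100 × 1.59/2.70.)

52000 Tg P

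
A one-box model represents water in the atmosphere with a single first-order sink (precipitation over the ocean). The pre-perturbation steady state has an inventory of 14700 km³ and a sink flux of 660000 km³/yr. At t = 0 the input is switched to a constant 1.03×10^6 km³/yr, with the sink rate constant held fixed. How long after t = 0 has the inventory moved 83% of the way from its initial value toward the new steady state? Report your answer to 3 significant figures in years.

τ = M₀/F₀ = 14700/660000 = 0.02227 yr.
The remaining gap fraction is e^(−t/τ); 83% covered ⇒ e^(−t/τ) = 0.170.
t = −τ ln(0.170) = 0.02227 × 1.772 = 0.03947 yr.

0.0395 yr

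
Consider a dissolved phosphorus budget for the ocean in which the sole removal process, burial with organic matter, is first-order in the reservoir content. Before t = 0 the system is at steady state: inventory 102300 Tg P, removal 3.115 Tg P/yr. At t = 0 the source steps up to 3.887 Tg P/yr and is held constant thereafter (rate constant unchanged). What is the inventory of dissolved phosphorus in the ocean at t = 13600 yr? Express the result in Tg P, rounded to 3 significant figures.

Residence time τ = M₀/F₀ = 32840 yr. The eventual steady state is M_∞ = M₀·(F₁/F₀) = 102300 × 3.887/3.115 = 127650 Tg P.
The anomaly ΔM(t) = M(t) − M_∞ decays as ΔM₀·e^(−t/τ) with ΔM₀ = 102300 − 127650 = −25350 Tg P.
At t = 13600 yr, e^(−t/τ) = e^(−0.4141) = 0.6609, so ΔM = −16760 Tg P and M = 127650 − 16760 = 110900 Tg P.

111000 Tg P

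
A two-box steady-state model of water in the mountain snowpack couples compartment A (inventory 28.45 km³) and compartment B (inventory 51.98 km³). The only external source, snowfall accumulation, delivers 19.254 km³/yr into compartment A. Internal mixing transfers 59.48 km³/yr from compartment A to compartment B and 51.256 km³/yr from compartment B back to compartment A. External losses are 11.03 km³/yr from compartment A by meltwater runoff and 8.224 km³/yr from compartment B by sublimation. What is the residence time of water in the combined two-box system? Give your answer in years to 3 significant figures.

For the system as a whole, the A↔B exchange is internal and contributes nothing to the throughput; only the external sinks remove mass.
M_total = 28.45 + 51.98 = 80.430 km³.
ΣF_external_out = 11.03 + 8.224 = 19.254 km³/yr.
τ = M_total / ΣF_ext = 80.430 / 19.254 = 4.177 yr.

4.18 yr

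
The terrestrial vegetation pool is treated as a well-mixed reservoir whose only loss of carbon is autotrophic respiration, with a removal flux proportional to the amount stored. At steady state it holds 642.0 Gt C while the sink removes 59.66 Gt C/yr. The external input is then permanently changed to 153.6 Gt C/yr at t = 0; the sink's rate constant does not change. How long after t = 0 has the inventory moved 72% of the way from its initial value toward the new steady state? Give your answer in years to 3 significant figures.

13.7 yr

τ = M₀/F₀ = 642.0/59.66 = 10.76 yr.
The remaining gap fraction is e^(−t/τ); 72% covered ⇒ e^(−t/τ) = 0.280.
t = −τ ln(0.280) = 10.76 × 1.273 = 13.70 yr.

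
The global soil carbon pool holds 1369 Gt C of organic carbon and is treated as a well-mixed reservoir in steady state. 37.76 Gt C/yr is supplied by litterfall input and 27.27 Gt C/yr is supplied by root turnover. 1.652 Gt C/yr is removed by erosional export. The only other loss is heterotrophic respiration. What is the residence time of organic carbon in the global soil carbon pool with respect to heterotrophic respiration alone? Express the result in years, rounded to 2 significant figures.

22 yr

At steady state ΣF_in = ΣF_out.
ΣF_in = 37.76 + 27.27 = 65.030 Gt C/yr.
Heterotrophic respiration flux = ΣF_in − (1.652) = 65.030 − 1.652 = 63.38 Gt C/yr.
τ = M / F = 1369 / 63.38 = 21.60 yr.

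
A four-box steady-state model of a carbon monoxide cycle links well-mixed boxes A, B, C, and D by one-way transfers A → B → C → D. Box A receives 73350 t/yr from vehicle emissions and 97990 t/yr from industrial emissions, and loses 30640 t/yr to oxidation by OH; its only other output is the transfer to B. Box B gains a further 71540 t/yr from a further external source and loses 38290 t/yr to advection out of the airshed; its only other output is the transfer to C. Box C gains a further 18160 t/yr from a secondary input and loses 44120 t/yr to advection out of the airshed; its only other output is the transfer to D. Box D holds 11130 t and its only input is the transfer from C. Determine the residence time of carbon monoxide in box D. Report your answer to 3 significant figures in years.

Box A: F(A→B) = (73350 + 97990) − 30640 = 140700 t/yr.
Box B: F(B→C) = (140700 + 71540) − 38290 = 173950 t/yr.
Box C: F(C→D) = (173950 + 18160) − 44120 = 147990 t/yr.
Box D throughput = its input = 147990 t/yr; τ = 11130 / 147990 = 0.07521 yr.

0.0752 yr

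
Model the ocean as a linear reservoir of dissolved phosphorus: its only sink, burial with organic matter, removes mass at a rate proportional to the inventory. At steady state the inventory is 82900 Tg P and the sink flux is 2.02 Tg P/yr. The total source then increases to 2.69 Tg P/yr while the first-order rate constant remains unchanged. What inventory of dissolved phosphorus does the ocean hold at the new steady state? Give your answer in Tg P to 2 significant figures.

110000 Tg P

Rate constant k = F/M = 2.02 / 82900 = 2.437×10^-5 yr⁻¹.
At the new steady state, source = k·M_new ⇒ M_new = 2.69 / 2.437×10^-5 = 110400 Tg P.
(Equivalently M_new = M × F_new/F_old = 82900 × 2.69/2.02.)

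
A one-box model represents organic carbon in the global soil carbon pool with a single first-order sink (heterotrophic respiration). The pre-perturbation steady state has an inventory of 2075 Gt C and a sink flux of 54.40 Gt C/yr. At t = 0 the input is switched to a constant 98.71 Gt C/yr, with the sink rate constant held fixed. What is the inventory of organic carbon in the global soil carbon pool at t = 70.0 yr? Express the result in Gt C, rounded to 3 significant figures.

Residence time τ = M₀/F₀ = 38.14 yr. The eventual steady state is M_∞ = M₀·(F₁/F₀) = 2075 × 98.71/54.40 = 3765.1 Gt C.
The anomaly ΔM(t) = M(t) − M_∞ decays as ΔM₀·e^(−t/τ) with ΔM₀ = 2075 − 3765.1 = −1690 Gt C.
At t = 70.0 yr, e^(−t/τ) = e^(−1.835) = 0.1596, so ΔM = −269.7 Gt C and M = 3765.1 − 269.7 = 3495.4 Gt C.

3500 Gt C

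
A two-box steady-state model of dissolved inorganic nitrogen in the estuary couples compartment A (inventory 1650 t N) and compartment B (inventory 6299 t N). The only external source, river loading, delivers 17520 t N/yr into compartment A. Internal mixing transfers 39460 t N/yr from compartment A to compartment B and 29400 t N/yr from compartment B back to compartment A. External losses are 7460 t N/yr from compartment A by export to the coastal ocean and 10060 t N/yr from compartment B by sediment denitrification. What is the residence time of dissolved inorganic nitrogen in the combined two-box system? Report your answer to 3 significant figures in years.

Treat the two boxes together as one reservoir: the mixing fluxes between them are internal recycling, so τ = ΣM / Σ(external losses).
M_total = 1650 + 6299 = 7949.0 t N.
ΣF_external_out = 7460 + 10060 = 17520 t N/yr.
τ = M_total / ΣF_ext = 7949.0 / 17520 = 0.4537 yr.

0.454 yr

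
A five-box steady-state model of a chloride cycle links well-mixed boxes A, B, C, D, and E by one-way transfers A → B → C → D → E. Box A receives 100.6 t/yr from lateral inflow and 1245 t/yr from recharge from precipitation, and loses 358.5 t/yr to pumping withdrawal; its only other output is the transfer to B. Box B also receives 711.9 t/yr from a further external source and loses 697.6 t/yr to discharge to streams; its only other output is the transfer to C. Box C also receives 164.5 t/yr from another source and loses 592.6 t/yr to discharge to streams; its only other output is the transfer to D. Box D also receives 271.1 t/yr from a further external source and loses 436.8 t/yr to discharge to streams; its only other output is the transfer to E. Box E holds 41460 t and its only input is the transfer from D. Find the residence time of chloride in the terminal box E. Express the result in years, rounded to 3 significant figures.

102 yr

Box A: F(A→B) = (100.6 + 1245) − 358.5 = 987.10 t/yr.
Box B: F(B→C) = (987.10 + 711.9) − 697.6 = 1001.4 t/yr.
Box C: F(C→D) = (1001.4 + 164.5) − 592.6 = 573.30 t/yr.
Box D: F(D→E) = (573.30 + 271.1) − 436.8 = 407.60 t/yr.
Box E throughput = its input = 407.60 t/yr; τ = 41460 / 407.60 = 101.7 yr.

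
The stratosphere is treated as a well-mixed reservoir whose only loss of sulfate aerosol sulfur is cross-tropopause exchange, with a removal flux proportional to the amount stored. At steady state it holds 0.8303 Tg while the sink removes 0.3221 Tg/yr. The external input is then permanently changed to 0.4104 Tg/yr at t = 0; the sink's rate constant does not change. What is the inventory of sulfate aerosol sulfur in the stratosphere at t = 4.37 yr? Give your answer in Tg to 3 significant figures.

1.02 Tg

The sink rate constant is k = F₀/M₀ = 0.3221/0.8303 = 0.3879 yr⁻¹.
Solving dM/dt = F₁ − kM with M(0) = M₀ gives M(t) = F₁/k + (M₀ − F₁/k)·e^(−kt).
F₁/k = 0.4104/0.3879 = 1.0579 Tg; kt = 0.3879 × 4.37 = 1.695, e^(−kt) = 0.1836.
M(4.37) = 1.0579 + (0.8303 − 1.0579) × 0.1836 = 1.0579 − 0.04178 = 1.0161 Tg.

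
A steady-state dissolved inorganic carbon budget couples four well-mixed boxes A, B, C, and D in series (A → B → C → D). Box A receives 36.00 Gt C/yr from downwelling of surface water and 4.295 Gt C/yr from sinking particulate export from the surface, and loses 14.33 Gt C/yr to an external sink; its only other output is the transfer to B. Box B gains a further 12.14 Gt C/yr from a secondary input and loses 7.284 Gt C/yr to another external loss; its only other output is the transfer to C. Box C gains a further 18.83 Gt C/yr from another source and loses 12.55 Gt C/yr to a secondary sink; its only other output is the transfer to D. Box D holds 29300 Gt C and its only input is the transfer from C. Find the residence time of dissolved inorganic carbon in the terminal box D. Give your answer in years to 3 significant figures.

790 yr

Box A: F(A→B) = (36.00 + 4.295) − 14.33 = 25.965 Gt C/yr.
Box B: F(B→C) = (25.965 + 12.14) − 7.284 = 30.821 Gt C/yr.
Box C: F(C→D) = (30.821 + 18.83) − 12.55 = 37.101 Gt C/yr.
Box D throughput = its input = 37.101 Gt C/yr; τ = 29300 / 37.101 = 789.7 yr.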